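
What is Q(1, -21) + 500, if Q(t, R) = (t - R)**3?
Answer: 11148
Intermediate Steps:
Q(1, -21) + 500 = -(-21 - 1*1)**3 + 500 = -(-21 - 1)**3 + 500 = -1*(-22)**3 + 500 = -1*(-10648) + 500 = 10648 + 500 = 11148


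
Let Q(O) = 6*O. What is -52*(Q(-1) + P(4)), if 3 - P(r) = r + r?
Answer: 572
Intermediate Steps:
P(r) = 3 - 2*r (P(r) = 3 - (r + r) = 3 - 2*r)
-52*(Q(-1) + P(4)) = -52*(6*(-1) + (3 - 2*4)) = -52*(-6 + (3 - 8)) = -52*(-6 - 5) = -52*(-11) = 572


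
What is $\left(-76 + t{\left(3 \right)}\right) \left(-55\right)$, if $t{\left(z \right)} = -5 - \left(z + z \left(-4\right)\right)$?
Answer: $3960$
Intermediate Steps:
$t{\left(z \right)} = -5 + 3 z$ ($t{\left(z \right)} = -5 - \left(z - 4 z\right) = -5 - - 3 z = -5 + 3 z$)
$\left(-76 + t{\left(3 \right)}\right) \left(-55\right) = \left(-76 + \left(-5 + 3 \cdot 3\right)\right) \left(-55\right) = \left(-76 + \left(-5 + 9\right)\right) \left(-55\right) = \left(-76 + 4\right) \left(-55\right) = \left(-72\right) \left(-55\right) = 3960$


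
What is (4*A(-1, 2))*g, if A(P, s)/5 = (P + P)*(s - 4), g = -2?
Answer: -160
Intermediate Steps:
A(P, s) = 10*P*(-4 + s) (A(P, s) = 5*((P + P)*(s - 4)) = 5*((2*P)*(-4 + s)) = 5*(2*P*(-4 + s)) = 10*P*(-4 + s))
(4*A(-1, 2))*g = (4*(10*(-1)*(-4 + 2)))*(-2) = (4*(10*(-1)*(-2)))*(-2) = (4*20)*(-2) = 80*(-2) = -160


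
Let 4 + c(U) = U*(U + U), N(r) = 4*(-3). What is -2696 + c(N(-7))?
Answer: -2412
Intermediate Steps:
N(r) = -12
c(U) = -4 + 2*U² (c(U) = -4 + U*(U + U) = -4 + U*(2*U) = -4 + 2*U²)
-2696 + c(N(-7)) = -2696 + (-4 + 2*(-12)²) = -2696 + (-4 + 2*144) = -2696 + (-4 + 288) = -2696 + 284 = -2412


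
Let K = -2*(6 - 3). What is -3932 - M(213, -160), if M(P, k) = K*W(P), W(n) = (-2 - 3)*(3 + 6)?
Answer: -4202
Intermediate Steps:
W(n) = -45 (W(n) = -5*9 = -45)
K = -6 (K = -2*3 = -6)
M(P, k) = 270 (M(P, k) = -6*(-45) = 270)
-3932 - M(213, -160) = -3932 - 1*270 = -3932 - 270 = -4202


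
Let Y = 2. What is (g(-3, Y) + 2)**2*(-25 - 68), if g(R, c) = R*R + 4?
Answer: -20925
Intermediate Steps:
g(R, c) = 4 + R**2 (g(R, c) = R**2 + 4 = 4 + R**2)
(g(-3, Y) + 2)**2*(-25 - 68) = ((4 + (-3)**2) + 2)**2*(-25 - 68) = ((4 + 9) + 2)**2*(-93) = (13 + 2)**2*(-93) = 15**2*(-93) = 225*(-93) = -20925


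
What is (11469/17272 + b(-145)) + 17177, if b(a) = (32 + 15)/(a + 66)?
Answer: 23437904643/1364488 ≈ 17177.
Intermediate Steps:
b(a) = 47/(66 + a)
(11469/17272 + b(-145)) + 17177 = (11469/17272 + 47/(66 - 145)) + 17177 = (11469*(1/17272) + 47/(-79)) + 17177 = (11469/17272 + 47*(-1/79)) + 17177 = (11469/17272 - 47/79) + 17177 = 94267/1364488 + 17177 = 23437904643/1364488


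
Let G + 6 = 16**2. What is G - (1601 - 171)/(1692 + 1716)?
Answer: 425285/1704 ≈ 249.58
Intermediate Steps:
G = 250 (G = -6 + 16**2 = -6 + 256 = 250)
G - (1601 - 171)/(1692 + 1716) = 250 - (1601 - 171)/(1692 + 1716) = 250 - 1430/3408 = 250 - 1*715/1704 = 250 - 715/1704 = 425285/1704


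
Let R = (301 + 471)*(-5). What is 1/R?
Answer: -1/3860 ≈ -0.00025907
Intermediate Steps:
R = -3860 (R = 772*(-5) = -3860)
1/R = 1/(-3860) = -1/3860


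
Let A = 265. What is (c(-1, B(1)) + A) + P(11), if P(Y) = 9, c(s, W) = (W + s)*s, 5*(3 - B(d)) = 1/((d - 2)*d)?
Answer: 1359/5 ≈ 271.80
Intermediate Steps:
B(d) = 3 - 1/(5*d*(-2 + d)) (B(d) = 3 - 1/(5*(d - 2)*d) = 3 - 1/(5*(-2 + d)*d) = 3 - 1/(5*d*(-2 + d)))
c(s, W) = s*(W + s)
(c(-1, B(1)) + A) + P(11) = (-((1/5)*(-1 - 30*1 + 15*1**2)/(1*(-2 + 1)) - 1) + 265) + 9 = (-((1/5)*1*(-1 - 30 + 15*1)/(-1) - 1) + 265) + 9 = (-((1/5)*1*(-1)*(-1 - 30 + 15) - 1) + 265) + 9 = (-((1/5)*1*(-1)*(-16) - 1) + 265) + 9 = (-(16/5 - 1) + 265) + 9 = (-1*11/5 + 265) + 9 = (-11/5 + 265) + 9 = 1314/5 + 9 = 1359/5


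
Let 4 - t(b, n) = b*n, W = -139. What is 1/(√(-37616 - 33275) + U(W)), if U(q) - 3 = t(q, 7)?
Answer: 980/1031291 - I*√70891/1031291 ≈ 0.00095027 - 0.00025818*I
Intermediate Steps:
t(b, n) = 4 - b*n
U(q) = 7 - 7*q (U(q) = 3 + (4 - 1*q*7) = 3 + (4 - 7*q) = 7 - 7*q)
1/(√(-37616 - 33275) + U(W)) = 1/(√(-37616 - 33275) + (7 - 7*(-139))) = 1/(√(-70891) + (7 + 973)) = 1/(I*√70891 + 980) = 1/(980 + I*√70891)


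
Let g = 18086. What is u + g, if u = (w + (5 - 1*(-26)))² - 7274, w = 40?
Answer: 15853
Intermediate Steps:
u = -2233 (u = (40 + (5 - 1*(-26)))² - 7274 = (40 + (5 + 26))² - 7274 = (40 + 31)² - 7274 = 71² - 7274 = 5041 - 7274 = -2233)
u + g = -2233 + 18086 = 15853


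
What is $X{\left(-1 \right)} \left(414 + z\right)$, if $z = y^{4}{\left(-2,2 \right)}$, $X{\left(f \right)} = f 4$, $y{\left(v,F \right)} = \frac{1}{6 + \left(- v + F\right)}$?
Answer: $- \frac{4140001}{2500} \approx -1656.0$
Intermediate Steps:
$y{\left(v,F \right)} = \frac{1}{6 + F - v}$ ($y{\left(v,F \right)} = \frac{1}{6 + \left(F - v\right)} = \frac{1}{6 + F - v}$)
$X{\left(f \right)} = 4 f$
$z = \frac{1}{10000}$ ($z = \left(\frac{1}{6 + 2 - -2}\right)^{4} = \left(\frac{1}{6 + 2 + 2}\right)^{4} = \left(\frac{1}{10}\right)^{4} = \frac{1}{10000} \approx 0.0001$)
$X{\left(-1 \right)} \left(414 + z\right) = 4 \left(-1\right) \left(414 + \frac{1}{10000}\right) = \left(-4\right) \frac{4140001}{10000} = - \frac{4140001}{2500}$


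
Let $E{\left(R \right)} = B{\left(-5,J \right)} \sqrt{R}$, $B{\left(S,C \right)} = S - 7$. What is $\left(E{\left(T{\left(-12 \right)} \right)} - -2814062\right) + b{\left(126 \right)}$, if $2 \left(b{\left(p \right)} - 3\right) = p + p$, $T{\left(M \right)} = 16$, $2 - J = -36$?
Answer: $2814143$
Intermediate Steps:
$J = 38$ ($J = 2 - -36 = 2 + 36 = 38$)
$B{\left(S,C \right)} = -7 + S$
$E{\left(R \right)} = - 12 \sqrt{R}$ ($E{\left(R \right)} = \left(-7 - 5\right) \sqrt{R} = - 12 \sqrt{R}$)
$b{\left(p \right)} = 3 + p$ ($b{\left(p \right)} = 3 + \frac{p + p}{2} = 3 + \frac{2 p}{2} = 3 + p$)
$\left(E{\left(T{\left(-12 \right)} \right)} - -2814062\right) + b{\left(126 \right)} = \left(- 12 \sqrt{16} - -2814062\right) + \left(3 + 126\right) = \left(\left(-12\right) 4 + 2814062\right) + 129 = \left(-48 + 2814062\right) + 129 = 2814014 + 129 = 2814143$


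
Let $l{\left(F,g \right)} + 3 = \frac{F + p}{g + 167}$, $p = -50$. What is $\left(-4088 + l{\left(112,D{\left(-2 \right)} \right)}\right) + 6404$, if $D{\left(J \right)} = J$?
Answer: $\frac{381707}{165} \approx 2313.4$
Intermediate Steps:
$l{\left(F,g \right)} = -3 + \frac{-50 + F}{167 + g}$ ($l{\left(F,g \right)} = -3 + \frac{F - 50}{g + 167} = -3 + \frac{-50 + F}{167 + g}$)
$\left(-4088 + l{\left(112,D{\left(-2 \right)} \right)}\right) + 6404 = \left(-4088 + \frac{-551 + 112 - -6}{167 - 2}\right) + 6404 = \left(-4088 + \frac{-551 + 112 + 6}{165}\right) + 6404 = \left(-4088 + \frac{1}{165} \left(-433\right)\right) + 6404 = \left(-4088 - \frac{433}{165}\right) + 6404 = - \frac{674953}{165} + 6404 = \frac{381707}{165}$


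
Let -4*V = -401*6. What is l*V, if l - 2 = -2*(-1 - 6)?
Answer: 9624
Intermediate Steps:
V = 1203/2 (V = -(-401)*6/4 = -¼*(-2406) = 1203/2 ≈ 601.50)
l = 16 (l = 2 - 2*(-1 - 6) = 2 - 2*(-7) = 2 + 14 = 16)
l*V = 16*(1203/2) = 9624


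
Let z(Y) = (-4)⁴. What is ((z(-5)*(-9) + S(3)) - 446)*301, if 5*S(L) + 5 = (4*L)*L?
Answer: -4129419/5 ≈ -8.2588e+5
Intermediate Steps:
S(L) = -1 + 4*L²/5 (S(L) = -1 + ((4*L)*L)/5 = -1 + (4*L²)/5 = -1 + 4*L²/5)
z(Y) = 256
((z(-5)*(-9) + S(3)) - 446)*301 = ((256*(-9) + (-1 + (⅘)*3²)) - 446)*301 = ((-2304 + (-1 + (⅘)*9)) - 446)*301 = ((-2304 + (-1 + 36/5)) - 446)*301 = ((-2304 + 31/5) - 446)*301 = (-11489/5 - 446)*301 = -13719/5*301 = -4129419/5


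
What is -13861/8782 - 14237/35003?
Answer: -610205917/307396346 ≈ -1.9851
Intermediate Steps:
-13861/8782 - 14237/35003 = -610205917/307396346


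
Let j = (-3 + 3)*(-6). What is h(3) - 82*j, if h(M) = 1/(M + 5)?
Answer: 1/8 ≈ 0.12500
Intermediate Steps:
h(M) = 1/(5 + M)
j = 0 (j = 0*(-6) = 0)
h(3) - 82*j = 1/(5 + 3) - 82*0 = 1/8 + 0 = 1/8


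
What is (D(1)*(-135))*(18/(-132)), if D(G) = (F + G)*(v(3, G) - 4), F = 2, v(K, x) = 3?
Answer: -1215/22 ≈ -55.227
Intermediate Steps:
D(G) = -2 - G (D(G) = (2 + G)*(3 - 4) = (2 + G)*(-1) = -2 - G)
(D(1)*(-135))*(18/(-132)) = ((-2 - 1*1)*(-135))*(18/(-132)) = ((-2 - 1)*(-135))*(18*(-1/132)) = -3*(-135)*(-3/22) = 405*(-3/22) = -1215/22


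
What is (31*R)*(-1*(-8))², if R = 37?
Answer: 73408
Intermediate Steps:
(31*R)*(-1*(-8))² = (31*37)*(-1*(-8))² = 1147*8² = 1147*64 = 73408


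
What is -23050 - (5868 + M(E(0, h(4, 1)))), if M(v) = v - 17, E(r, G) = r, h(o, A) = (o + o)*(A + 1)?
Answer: -28901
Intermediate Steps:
h(o, A) = 2*o*(1 + A) (h(o, A) = (2*o)*(1 + A) = 2*o*(1 + A))
M(v) = -17 + v
-23050 - (5868 + M(E(0, h(4, 1)))) = -23050 - (5868 + (-17 + 0)) = -23050 - (5868 - 17) = -23050 - 1*5851 = -23050 - 5851 = -28901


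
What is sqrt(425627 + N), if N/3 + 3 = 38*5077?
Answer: 2*sqrt(251099) ≈ 1002.2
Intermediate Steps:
N = 578769 (N = -9 + 3*(38*5077) = -9 + 3*192926 = -9 + 578778 = 578769)
sqrt(425627 + N) = sqrt(425627 + 578769) = sqrt(1004396) = 2*sqrt(251099)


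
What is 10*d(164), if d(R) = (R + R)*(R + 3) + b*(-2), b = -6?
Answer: 547880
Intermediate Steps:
d(R) = 12 + 2*R*(3 + R) (d(R) = (R + R)*(R + 3) - 6*(-2) = (2*R)*(3 + R) + 12 = 2*R*(3 + R) + 12 = 12 + 2*R*(3 + R))
10*d(164) = 10*(12 + 2*164² + 6*164) = 10*(12 + 2*26896 + 984) = 10*(12 + 53792 + 984) = 10*54788 = 547880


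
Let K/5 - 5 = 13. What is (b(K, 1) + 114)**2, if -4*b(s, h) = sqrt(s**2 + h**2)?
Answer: (456 - sqrt(8101))**2/16 ≈ 8372.0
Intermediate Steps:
K = 90 (K = 25 + 5*13 = 25 + 65 = 90)
b(s, h) = -sqrt(h**2 + s**2)/4 (b(s, h) = -sqrt(s**2 + h**2)/4 = -sqrt(h**2 + s**2)/4)
(b(K, 1) + 114)**2 = (-sqrt(1**2 + 90**2)/4 + 114)**2 = (-sqrt(1 + 8100)/4 + 114)**2 = (-sqrt(8101)/4 + 114)**2 = (114 - sqrt(8101)/4)**2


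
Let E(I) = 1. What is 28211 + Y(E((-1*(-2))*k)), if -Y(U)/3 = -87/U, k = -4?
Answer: 28472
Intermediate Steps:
Y(U) = 261/U (Y(U) = -(-261)/U = 261/U)
28211 + Y(E((-1*(-2))*k)) = 28211 + 261/1 = 28211 + 261*1 = 28211 + 261 = 28472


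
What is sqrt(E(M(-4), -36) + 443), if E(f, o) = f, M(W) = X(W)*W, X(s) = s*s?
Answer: sqrt(379) ≈ 19.468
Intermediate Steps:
X(s) = s**2
M(W) = W**3 (M(W) = W**2*W = W**3)
sqrt(E(M(-4), -36) + 443) = sqrt((-4)**3 + 443) = sqrt(-64 + 443) = sqrt(379)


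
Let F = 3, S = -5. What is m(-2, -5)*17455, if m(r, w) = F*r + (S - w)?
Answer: -104730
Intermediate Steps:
m(r, w) = -5 - w + 3*r (m(r, w) = 3*r + (-5 - w) = -5 - w + 3*r)
m(-2, -5)*17455 = (-5 - 1*(-5) + 3*(-2))*17455 = (-5 + 5 - 6)*17455 = -6*17455 = -104730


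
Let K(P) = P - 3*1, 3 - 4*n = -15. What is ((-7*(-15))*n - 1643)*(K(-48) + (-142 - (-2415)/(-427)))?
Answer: 14184119/61 ≈ 2.3253e+5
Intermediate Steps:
n = 9/2 (n = 3/4 - 1/4*(-15) = 3/4 + 15/4 = 9/2 ≈ 4.5000)
K(P) = -3 + P (K(P) = P - 3 = -3 + P)
((-7*(-15))*n - 1643)*(K(-48) + (-142 - (-2415)/(-427))) = (-7*(-15)*(9/2) - 1643)*((-3 - 48) + (-142 - (-2415)/(-427))) = (105*(9/2) - 1643)*(-51 + (-142 - (-2415)*(-1)/427)) = (945/2 - 1643)*(-51 + (-142 - 1*345/61)) = -2341*(-51 + (-142 - 345/61))/2 = -2341*(-51 - 9007/61)/2 = -2341/2*(-12118/61) = 14184119/61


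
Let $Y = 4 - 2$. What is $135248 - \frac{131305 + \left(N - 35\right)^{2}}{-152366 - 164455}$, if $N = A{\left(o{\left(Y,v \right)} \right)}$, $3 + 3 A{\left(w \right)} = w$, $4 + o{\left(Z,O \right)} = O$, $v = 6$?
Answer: $\frac{385645852453}{2851389} \approx 1.3525 \cdot 10^{5}$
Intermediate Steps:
$Y = 2$ ($Y = 4 - 2 = 2$)
$o{\left(Z,O \right)} = -4 + O$
$A{\left(w \right)} = -1 + \frac{w}{3}$
$N = - \frac{1}{3}$ ($N = -1 + \frac{-4 + 6}{3} = -1 + \frac{1}{3} \cdot 2 = -1 + \frac{2}{3} = - \frac{1}{3} \approx -0.33333$)
$135248 - \frac{131305 + \left(N - 35\right)^{2}}{-152366 - 164455} = 135248 - \frac{131305 + \left(- \frac{1}{3} - 35\right)^{2}}{-152366 - 164455} = 135248 - \frac{131305 + \left(- \frac{106}{3}\right)^{2}}{-316821} = 135248 - \left(131305 + \frac{11236}{9}\right) \left(- \frac{1}{316821}\right) = 135248 - \frac{1192981}{9} \left(- \frac{1}{316821}\right) = 135248 - - \frac{1192981}{2851389} = 135248 + \frac{1192981}{2851389} = \frac{385645852453}{2851389}$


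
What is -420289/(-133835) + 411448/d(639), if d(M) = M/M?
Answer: 55066563369/133835 ≈ 4.1145e+5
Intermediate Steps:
d(M) = 1
-420289/(-133835) + 411448/d(639) = -420289/(-133835) + 411448/1 = -420289*(-1/133835) + 411448*1 = 420289/133835 + 411448 = 55066563369/133835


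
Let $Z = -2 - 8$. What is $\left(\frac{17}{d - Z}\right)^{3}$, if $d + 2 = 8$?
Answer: $\frac{4913}{4096} \approx 1.1995$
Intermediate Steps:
$Z = -10$ ($Z = -2 - 8 = -10$)
$d = 6$ ($d = -2 + 8 = 6$)
$\left(\frac{17}{d - Z}\right)^{3} = \left(\frac{17}{6 - -10}\right)^{3} = \left(\frac{17}{6 + 10}\right)^{3} = \left(\frac{17}{16}\right)^{3} = \frac{4913}{4096}$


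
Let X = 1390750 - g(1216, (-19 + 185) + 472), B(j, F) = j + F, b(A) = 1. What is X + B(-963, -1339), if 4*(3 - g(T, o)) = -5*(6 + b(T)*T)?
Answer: 2773835/2 ≈ 1.3869e+6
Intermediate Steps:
B(j, F) = F + j
g(T, o) = 21/2 + 5*T/4 (g(T, o) = 3 - (-5)*(6 + 1*T)/4 = 3 - (-5)*(6 + T)/4 = 3 - (-30 - 5*T)/4 = 3 + (15/2 + 5*T/4) = 21/2 + 5*T/4)
X = 2778439/2 (X = 1390750 - (21/2 + (5/4)*1216) = 1390750 - (21/2 + 1520) = 1390750 - 1*3061/2 = 1390750 - 3061/2 = 2778439/2 ≈ 1.3892e+6)
X + B(-963, -1339) = 2778439/2 + (-1339 - 963) = 2778439/2 - 2302 = 2773835/2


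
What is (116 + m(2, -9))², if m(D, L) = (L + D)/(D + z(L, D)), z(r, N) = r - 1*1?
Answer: 874225/64 ≈ 13660.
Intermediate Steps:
z(r, N) = -1 + r (z(r, N) = r - 1 = -1 + r)
m(D, L) = (D + L)/(-1 + D + L) (m(D, L) = (L + D)/(D + (-1 + L)) = (D + L)/(-1 + D + L))
(116 + m(2, -9))² = (116 + (2 - 9)/(-1 + 2 - 9))² = (116 - 7/(-8))² = (116 - ⅛*(-7))² = (116 + 7/8)² = (935/8)² = 874225/64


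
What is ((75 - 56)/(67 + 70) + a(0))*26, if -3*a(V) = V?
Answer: 494/137 ≈ 3.6058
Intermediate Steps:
a(V) = -V/3
((75 - 56)/(67 + 70) + a(0))*26 = ((75 - 56)/(67 + 70) - ⅓*0)*26 = (19/137 + 0)*26 = (19/137)*26 = 494/137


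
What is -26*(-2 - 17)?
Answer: 494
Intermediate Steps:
-26*(-2 - 17) = -26*(-19) = 494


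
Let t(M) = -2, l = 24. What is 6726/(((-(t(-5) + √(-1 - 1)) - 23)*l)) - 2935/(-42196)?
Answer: -61758451/4673207 + 1121*I*√2/1772 ≈ -13.215 + 0.89466*I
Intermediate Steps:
6726/(((-(t(-5) + √(-1 - 1)) - 23)*l)) - 2935/(-42196) = 6726/(((-(-2 + √(-1 - 1)) - 23)*24)) - 2935/(-42196) = 6726/(((-(-2 + √(-2)) - 23)*24)) - 2935*(-1/42196) = 6726/(((-(-2 + I*√2) - 23)*24)) + 2935/42196 = 6726/((((2 - I*√2) - 23)*24)) + 2935/42196 = 6726/(((-21 - I*√2)*24)) + 2935/42196 = 6726/(-504 - 24*I*√2) + 2935/42196 = 2935/42196 + 6726/(-504 - 24*I*√2)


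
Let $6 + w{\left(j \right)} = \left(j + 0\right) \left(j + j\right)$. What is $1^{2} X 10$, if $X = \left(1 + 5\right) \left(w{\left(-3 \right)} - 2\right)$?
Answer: $600$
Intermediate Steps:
$w{\left(j \right)} = -6 + 2 j^{2}$ ($w{\left(j \right)} = -6 + \left(j + 0\right) \left(j + j\right) = -6 + j 2 j = -6 + 2 j^{2}$)
$X = 60$ ($X = \left(1 + 5\right) \left(\left(-6 + 2 \left(-3\right)^{2}\right) - 2\right) = 6 \left(\left(-6 + 2 \cdot 9\right) - 2\right) = 6 \left(\left(-6 + 18\right) - 2\right) = 6 \left(12 - 2\right) = 6 \cdot 10 = 60$)
$1^{2} X 10 = 1^{2} \cdot 60 \cdot 10 = 1 \cdot 60 \cdot 10 = 60 \cdot 10 = 600$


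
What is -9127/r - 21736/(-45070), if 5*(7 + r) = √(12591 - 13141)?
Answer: 1440510243/1599985 + 9127*I*√22/71 ≈ 900.33 + 602.95*I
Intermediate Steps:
r = -7 + I*√22 (r = -7 + √(12591 - 13141)/5 = -7 + √(-550)/5 = -7 + (5*I*√22)/5 = -7 + I*√22 ≈ -7.0 + 4.6904*I)
-9127/r - 21736/(-45070) = -9127/(-7 + I*√22) - 21736/(-45070) = -9127/(-7 + I*√22) - 21736*(-1/45070) = -9127/(-7 + I*√22) + 10868/22535 = 10868/22535 - 9127/(-7 + I*√22)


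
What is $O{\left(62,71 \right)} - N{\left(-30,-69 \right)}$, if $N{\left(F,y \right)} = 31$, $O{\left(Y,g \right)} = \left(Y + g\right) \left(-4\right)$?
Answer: $-563$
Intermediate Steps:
$O{\left(Y,g \right)} = - 4 Y - 4 g$
$O{\left(62,71 \right)} - N{\left(-30,-69 \right)} = \left(\left(-4\right) 62 - 284\right) - 31 = \left(-248 - 284\right) - 31 = -532 - 31 = -563$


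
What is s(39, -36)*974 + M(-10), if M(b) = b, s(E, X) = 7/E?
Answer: 6428/39 ≈ 164.82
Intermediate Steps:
s(39, -36)*974 + M(-10) = (7/39)*974 - 10 = 6818/39 - 10 = 6428/39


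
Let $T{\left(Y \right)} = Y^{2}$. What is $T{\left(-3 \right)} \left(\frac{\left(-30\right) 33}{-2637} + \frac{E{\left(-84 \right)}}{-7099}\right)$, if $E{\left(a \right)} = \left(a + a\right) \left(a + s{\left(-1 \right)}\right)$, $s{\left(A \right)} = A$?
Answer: $- \frac{30628350}{2080007} \approx -14.725$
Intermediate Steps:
$E{\left(a \right)} = 2 a \left(-1 + a\right)$ ($E{\left(a \right)} = \left(a + a\right) \left(a - 1\right) = 2 a \left(-1 + a\right)$)
$T{\left(-3 \right)} \left(\frac{\left(-30\right) 33}{-2637} + \frac{E{\left(-84 \right)}}{-7099}\right) = \left(-3\right)^{2} \left(\frac{\left(-30\right) 33}{-2637} + \frac{2 \left(-84\right) \left(-1 - 84\right)}{-7099}\right) = 9 \left(\left(-990\right) \left(- \frac{1}{2637}\right) + 2 \left(-84\right) \left(-85\right) \left(- \frac{1}{7099}\right)\right) = 9 \left(\frac{110}{293} + 14280 \left(- \frac{1}{7099}\right)\right) = 9 \left(\frac{110}{293} - \frac{14280}{7099}\right) = 9 \left(- \frac{3403150}{2080007}\right) = - \frac{30628350}{2080007}$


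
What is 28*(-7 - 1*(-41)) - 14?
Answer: 938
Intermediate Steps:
28*(-7 - 1*(-41)) - 14 = 28*(-7 + 41) - 14 = 28*34 - 14 = 952 - 14 = 938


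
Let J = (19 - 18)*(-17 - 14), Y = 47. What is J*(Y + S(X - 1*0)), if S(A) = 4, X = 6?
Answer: -1581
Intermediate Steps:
J = -31 (J = 1*(-31) = -31)
J*(Y + S(X - 1*0)) = -31*(47 + 4) = -31*51 = -1581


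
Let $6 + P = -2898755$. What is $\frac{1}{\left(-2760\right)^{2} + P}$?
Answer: $\frac{1}{4718839} \approx 2.1192 \cdot 10^{-7}$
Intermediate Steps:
$P = -2898761$ ($P = -6 - 2898755 = -2898761$)
$\frac{1}{\left(-2760\right)^{2} + P} = \frac{1}{\left(-2760\right)^{2} - 2898761} = \frac{1}{7617600 - 2898761} = \frac{1}{4718839}$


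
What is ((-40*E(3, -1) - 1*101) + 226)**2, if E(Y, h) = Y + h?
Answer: 2025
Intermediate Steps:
((-40*E(3, -1) - 1*101) + 226)**2 = ((-40*(3 - 1) - 1*101) + 226)**2 = ((-40*2 - 101) + 226)**2 = ((-80 - 101) + 226)**2 = (-181 + 226)**2 = 45**2 = 2025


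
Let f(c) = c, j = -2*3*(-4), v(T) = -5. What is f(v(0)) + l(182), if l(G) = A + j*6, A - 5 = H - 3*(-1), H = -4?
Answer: 143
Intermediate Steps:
j = 24 (j = -6*(-4) = 24)
A = 4 (A = 5 + (-4 - 3*(-1)) = 5 + (-4 + 3) = 5 - 1 = 4)
l(G) = 148 (l(G) = 4 + 24*6 = 4 + 144 = 148)
f(v(0)) + l(182) = -5 + 148 = 143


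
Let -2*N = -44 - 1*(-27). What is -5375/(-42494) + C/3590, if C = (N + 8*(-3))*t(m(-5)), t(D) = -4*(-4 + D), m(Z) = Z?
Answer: -2207701/76276730 ≈ -0.028943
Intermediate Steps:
t(D) = 16 - 4*D
N = 17/2 (N = -(-44 - 1*(-27))/2 = -(-44 + 27)/2 = -½*(-17) = 17/2 ≈ 8.5000)
C = -558 (C = (17/2 + 8*(-3))*(16 - 4*(-5)) = (17/2 - 24)*(16 + 20) = -31/2*36 = -558)
-5375/(-42494) + C/3590 = -5375/(-42494) - 558/3590 = -5375*(-1/42494) - 558*1/3590 = 5375/42494 - 279/1795 = -2207701/76276730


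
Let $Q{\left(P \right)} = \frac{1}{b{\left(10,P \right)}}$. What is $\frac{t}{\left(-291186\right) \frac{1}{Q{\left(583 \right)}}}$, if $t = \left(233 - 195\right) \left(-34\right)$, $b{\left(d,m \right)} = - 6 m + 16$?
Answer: $- \frac{323}{253477413} \approx -1.2743 \cdot 10^{-6}$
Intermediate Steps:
$b{\left(d,m \right)} = 16 - 6 m$
$Q{\left(P \right)} = \frac{1}{16 - 6 P}$
$t = -1292$ ($t = 38 \left(-34\right) = -1292$)
$\frac{t}{\left(-291186\right) \frac{1}{Q{\left(583 \right)}}} = - \frac{1292}{\left(-291186\right) \frac{1}{\left(-1\right) \frac{1}{-16 + 6 \cdot 583}}} = - \frac{1292}{\left(-291186\right) \frac{1}{\left(-1\right) \frac{1}{-16 + 3498}}} = - \frac{1292}{\left(-291186\right) \frac{1}{\left(-1\right) \frac{1}{3482}}} = - \frac{1292}{\left(-291186\right) \frac{1}{- \frac{1}{3482}}} = - \frac{1292}{\left(-291186\right) \left(-3482\right)} = - \frac{1292}{1013909652} = \left(-1292\right) \frac{1}{1013909652} = - \frac{323}{253477413}$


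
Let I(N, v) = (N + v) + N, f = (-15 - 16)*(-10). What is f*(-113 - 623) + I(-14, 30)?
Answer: -228158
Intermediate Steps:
f = 310 (f = -31*(-10) = 310)
I(N, v) = v + 2*N
f*(-113 - 623) + I(-14, 30) = 310*(-113 - 623) + (30 + 2*(-14)) = 310*(-736) + (30 - 28) = -228160 + 2 = -228158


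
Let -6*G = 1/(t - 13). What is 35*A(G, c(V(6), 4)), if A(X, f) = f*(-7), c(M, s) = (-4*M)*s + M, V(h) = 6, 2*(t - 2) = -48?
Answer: 22050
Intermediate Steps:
t = -22 (t = 2 + (1/2)*(-48) = 2 - 24 = -22)
G = 1/210 (G = -1/(6*(-22 - 13)) = -1/6/(-35) = -1/6*(-1/35) = 1/210 ≈ 0.0047619)
c(M, s) = M - 4*M*s (c(M, s) = -4*M*s + M = M - 4*M*s)
A(X, f) = -7*f
35*A(G, c(V(6), 4)) = 35*(-42*(1 - 4*4)) = 35*(-42*(1 - 16)) = 35*(-42*(-15)) = 35*(-7*(-90)) = 35*630 = 22050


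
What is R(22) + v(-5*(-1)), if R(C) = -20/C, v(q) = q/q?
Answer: 1/11 ≈ 0.090909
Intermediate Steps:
v(q) = 1
R(22) + v(-5*(-1)) = -20/22 + 1 = -20*1/22 + 1 = -10/11 + 1 = 1/11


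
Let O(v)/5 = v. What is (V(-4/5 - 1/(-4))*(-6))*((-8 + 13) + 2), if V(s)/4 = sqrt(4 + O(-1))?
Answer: -168*I ≈ -168.0*I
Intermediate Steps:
O(v) = 5*v
V(s) = 4*I (V(s) = 4*sqrt(4 + 5*(-1)) = 4*sqrt(4 - 5) = 4*sqrt(-1) = 4*I)
(V(-4/5 - 1/(-4))*(-6))*((-8 + 13) + 2) = ((4*I)*(-6))*((-8 + 13) + 2) = (-24*I)*(5 + 2) = -24*I*7 = -168*I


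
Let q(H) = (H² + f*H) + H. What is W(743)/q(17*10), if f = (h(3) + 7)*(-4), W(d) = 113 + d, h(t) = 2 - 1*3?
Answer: 428/12495 ≈ 0.034254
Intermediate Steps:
h(t) = -1 (h(t) = 2 - 3 = -1)
f = -24 (f = (-1 + 7)*(-4) = 6*(-4) = -24)
q(H) = H² - 23*H (q(H) = (H² - 24*H) + H = H² - 23*H)
W(743)/q(17*10) = (113 + 743)/(((17*10)*(-23 + 17*10))) = 856/((170*(-23 + 170))) = 856/((170*147)) = 856/24990 = 856*(1/24990) = 428/12495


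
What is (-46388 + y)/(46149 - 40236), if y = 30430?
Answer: -15958/5913 ≈ -2.6988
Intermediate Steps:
(-46388 + y)/(46149 - 40236) = (-46388 + 30430)/(46149 - 40236) = -15958/5913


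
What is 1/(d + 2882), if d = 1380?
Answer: 1/4262 ≈ 0.00023463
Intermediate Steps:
1/(d + 2882) = 1/(1380 + 2882) = 1/4262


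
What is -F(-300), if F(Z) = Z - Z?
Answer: 0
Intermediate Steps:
F(Z) = 0
-F(-300) = -1*0 = 0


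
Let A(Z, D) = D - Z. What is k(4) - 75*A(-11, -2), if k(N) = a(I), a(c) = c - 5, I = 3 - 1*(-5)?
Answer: -672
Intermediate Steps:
I = 8 (I = 3 + 5 = 8)
a(c) = -5 + c
k(N) = 3 (k(N) = -5 + 8 = 3)
k(4) - 75*A(-11, -2) = 3 - 75*(-2 - 1*(-11)) = 3 - 75*(-2 + 11) = 3 - 75*9 = 3 - 675 = -672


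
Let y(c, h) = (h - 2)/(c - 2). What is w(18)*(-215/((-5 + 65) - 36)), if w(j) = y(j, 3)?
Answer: -215/384 ≈ -0.55990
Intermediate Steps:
y(c, h) = (-2 + h)/(-2 + c)
w(j) = 1/(-2 + j) (w(j) = (-2 + 3)/(-2 + j) = 1/(-2 + j))
w(18)*(-215/((-5 + 65) - 36)) = (-215/((-5 + 65) - 36))/(-2 + 18) = (-215/(60 - 36))/16 = (-215/24)/16 = (-215*1/24)/16 = (1/16)*(-215/24) = -215/384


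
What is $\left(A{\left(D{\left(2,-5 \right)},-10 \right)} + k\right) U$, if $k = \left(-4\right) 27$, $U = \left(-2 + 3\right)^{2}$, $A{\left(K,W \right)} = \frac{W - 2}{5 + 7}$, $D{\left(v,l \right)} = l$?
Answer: $-109$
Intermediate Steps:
$A{\left(K,W \right)} = - \frac{1}{6} + \frac{W}{12}$ ($A{\left(K,W \right)} = \frac{-2 + W}{12} = \left(-2 + W\right) \frac{1}{12} = - \frac{1}{6} + \frac{W}{12}$)
$U = 1$ ($U = 1^{2} = 1$)
$k = -108$
$\left(A{\left(D{\left(2,-5 \right)},-10 \right)} + k\right) U = \left(\left(- \frac{1}{6} + \frac{1}{12} \left(-10\right)\right) - 108\right) 1 = \left(\left(- \frac{1}{6} - \frac{5}{6}\right) - 108\right) 1 = \left(-1 - 108\right) 1 = \left(-109\right) 1 = -109$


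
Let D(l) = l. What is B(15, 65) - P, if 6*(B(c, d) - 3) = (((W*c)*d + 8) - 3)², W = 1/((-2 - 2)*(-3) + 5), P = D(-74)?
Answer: 628559/867 ≈ 724.98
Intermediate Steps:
P = -74
W = 1/17 (W = 1/(-4*(-3) + 5) = 1/(12 + 5) = 1/17 ≈ 0.058824)
B(c, d) = 3 + (5 + c*d/17)²/6 (B(c, d) = 3 + (((c/17)*d + 8) - 3)²/6 = 3 + ((c*d/17 + 8) - 3)²/6 = 3 + ((8 + c*d/17) - 3)²/6 = 3 + (5 + c*d/17)²/6)
B(15, 65) - P = (3 + (85 + 15*65)²/1734) - 1*(-74) = (3 + (85 + 975)²/1734) + 74 = (3 + (1/1734)*1060²) + 74 = (3 + (1/1734)*1123600) + 74 = (3 + 561800/867) + 74 = 564401/867 + 74 = 628559/867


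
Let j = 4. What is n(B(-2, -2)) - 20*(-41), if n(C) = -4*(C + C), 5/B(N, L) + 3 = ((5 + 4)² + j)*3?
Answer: 51650/63 ≈ 819.84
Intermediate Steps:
B(N, L) = 5/252 (B(N, L) = 5/(-3 + ((5 + 4)² + 4)*3) = 5/(-3 + (9² + 4)*3) = 5/(-3 + (81 + 4)*3) = 5/(-3 + 85*3) = 5/(-3 + 255) = 5/252)
n(C) = -8*C
n(B(-2, -2)) - 20*(-41) = -8*5/252 - 20*(-41) = -10/63 + 820 = 51650/63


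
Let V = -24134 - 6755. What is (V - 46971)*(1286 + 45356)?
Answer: -3631546120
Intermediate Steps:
V = -30889
(V - 46971)*(1286 + 45356) = (-30889 - 46971)*(1286 + 45356) = -77860*46642 = -3631546120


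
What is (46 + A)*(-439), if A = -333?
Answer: 125993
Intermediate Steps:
(46 + A)*(-439) = (46 - 333)*(-439) = -287*(-439) = 125993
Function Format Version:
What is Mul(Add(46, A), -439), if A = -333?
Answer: 125993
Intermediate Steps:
Mul(Add(46, A), -439) = Mul(Add(46, -333), -439) = Mul(-287, -439) = 125993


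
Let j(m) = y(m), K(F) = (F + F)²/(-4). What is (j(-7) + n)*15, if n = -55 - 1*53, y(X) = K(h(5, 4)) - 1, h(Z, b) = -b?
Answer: -1875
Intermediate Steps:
K(F) = -F² (K(F) = (2*F)²*(-¼) = (4*F²)*(-¼) = -F²)
y(X) = -17 (y(X) = -(-1*4)² - 1 = -1*(-4)² - 1 = -1*16 - 1 = -16 - 1 = -17)
n = -108 (n = -55 - 53 = -108)
j(m) = -17
(j(-7) + n)*15 = (-17 - 108)*15 = -125*15 = -1875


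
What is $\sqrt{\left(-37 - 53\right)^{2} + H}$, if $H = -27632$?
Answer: $2 i \sqrt{4883} \approx 139.76 i$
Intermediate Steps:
$\sqrt{\left(-37 - 53\right)^{2} + H} = \sqrt{\left(-37 - 53\right)^{2} - 27632} = \sqrt{\left(-90\right)^{2} - 27632} = \sqrt{8100 - 27632} = \sqrt{-19532} = 2 i \sqrt{4883}$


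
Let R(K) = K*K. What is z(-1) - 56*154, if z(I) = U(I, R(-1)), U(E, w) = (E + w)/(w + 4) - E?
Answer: -8623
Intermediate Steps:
R(K) = K²
U(E, w) = -E + (E + w)/(4 + w) (U(E, w) = (E + w)/(4 + w) - E = -E + (E + w)/(4 + w))
z(I) = ⅕ - 4*I/5 (z(I) = ((-1)² - 3*I - 1*I*(-1)²)/(4 + (-1)²) = (1 - 3*I - 1*I*1)/(4 + 1) = (1 - 3*I - I)/5 = (1 - 4*I)/5 = ⅕ - 4*I/5)
z(-1) - 56*154 = (⅕ - ⅘*(-1)) - 56*154 = (⅕ + ⅘) - 8624 = 1 - 8624 = -8623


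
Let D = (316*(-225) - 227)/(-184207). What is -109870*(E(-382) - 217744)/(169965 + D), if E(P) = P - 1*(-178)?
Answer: 2205505507409660/15654407041 ≈ 1.4089e+5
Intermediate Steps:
E(P) = 178 + P (E(P) = P + 178 = 178 + P)
D = 71327/184207 (D = (-71100 - 227)*(-1/184207) = -71327*(-1/184207) = 71327/184207 ≈ 0.38721)
-109870*(E(-382) - 217744)/(169965 + D) = -109870*((178 - 382) - 217744)/(169965 + 71327/184207) = -109870/(31308814082/(184207*(-204 - 217744))) = -109870/((31308814082/184207)/(-217948)) = -109870/((31308814082/184207)*(-1/217948)) = -109870/(-15654407041/20073773618) = -109870*(-20073773618/15654407041) = 2205505507409660/15654407041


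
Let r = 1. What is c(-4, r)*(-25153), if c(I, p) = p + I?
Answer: 75459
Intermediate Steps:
c(I, p) = I + p
c(-4, r)*(-25153) = (-4 + 1)*(-25153) = -3*(-25153) = 75459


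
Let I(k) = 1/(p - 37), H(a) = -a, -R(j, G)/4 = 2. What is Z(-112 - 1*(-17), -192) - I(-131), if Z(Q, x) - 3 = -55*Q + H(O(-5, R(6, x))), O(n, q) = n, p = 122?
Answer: 444804/85 ≈ 5233.0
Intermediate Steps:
R(j, G) = -8 (R(j, G) = -4*2 = -8)
I(k) = 1/85 (I(k) = 1/(122 - 37) = 1/85)
Z(Q, x) = 8 - 55*Q (Z(Q, x) = 3 + (-55*Q - 1*(-5)) = 3 + (-55*Q + 5) = 3 + (5 - 55*Q) = 8 - 55*Q)
Z(-112 - 1*(-17), -192) - I(-131) = (8 - 55*(-112 - 1*(-17))) - 1*1/85 = (8 - 55*(-112 + 17)) - 1/85 = (8 - 55*(-95)) - 1/85 = (8 + 5225) - 1/85 = 5233 - 1/85 = 444804/85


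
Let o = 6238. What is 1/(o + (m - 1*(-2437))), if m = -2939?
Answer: 1/5736 ≈ 0.00017434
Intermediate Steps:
1/(o + (m - 1*(-2437))) = 1/(6238 + (-2939 - 1*(-2437))) = 1/(6238 + (-2939 + 2437)) = 1/(6238 - 502) = 1/5736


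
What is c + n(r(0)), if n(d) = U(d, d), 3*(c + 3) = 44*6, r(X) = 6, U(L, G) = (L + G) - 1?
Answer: 96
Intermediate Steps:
U(L, G) = -1 + G + L (U(L, G) = (G + L) - 1 = -1 + G + L)
c = 85 (c = -3 + (44*6)/3 = -3 + (⅓)*264 = -3 + 88 = 85)
n(d) = -1 + 2*d (n(d) = -1 + d + d = -1 + 2*d)
c + n(r(0)) = 85 + (-1 + 2*6) = 85 + (-1 + 12) = 85 + 11 = 96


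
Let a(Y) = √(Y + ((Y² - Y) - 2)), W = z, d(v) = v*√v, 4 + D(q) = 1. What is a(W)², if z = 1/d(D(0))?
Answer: -55/27 ≈ -2.0370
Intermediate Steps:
D(q) = -3 (D(q) = -4 + 1 = -3)
d(v) = v^(3/2)
z = I*√3/9 (z = 1/((-3)^(3/2)) = 1/(-3*I*√3) = I*√3/9 ≈ 0.19245*I)
W = I*√3/9 ≈ 0.19245*I
a(Y) = √(-2 + Y²) (a(Y) = √(Y + (-2 + Y² - Y)) = √(-2 + Y²))
a(W)² = (√(-2 + (I*√3/9)²))² = (√(-2 - 1/27))² = (√(-55/27))² = (I*√165/9)² = -55/27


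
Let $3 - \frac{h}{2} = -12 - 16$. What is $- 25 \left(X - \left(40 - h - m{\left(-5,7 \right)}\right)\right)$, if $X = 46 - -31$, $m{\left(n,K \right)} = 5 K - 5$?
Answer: $-3225$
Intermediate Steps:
$h = 62$ ($h = 6 - 2 \left(-12 - 16\right) = 6 - -56 = 6 + 56 = 62$)
$m{\left(n,K \right)} = -5 + 5 K$
$X = 77$ ($X = 46 + 31 = 77$)
$- 25 \left(X - \left(40 - h - m{\left(-5,7 \right)}\right)\right) = - 25 \left(77 + \left(\left(62 + \left(-5 + 5 \cdot 7\right)\right) - 40\right)\right) = - 25 \left(77 + \left(\left(62 + \left(-5 + 35\right)\right) - 40\right)\right) = - 25 \left(77 + \left(\left(62 + 30\right) - 40\right)\right) = - 25 \left(77 + \left(92 - 40\right)\right) = - 25 \left(77 + 52\right) = \left(-25\right) 129 = -3225$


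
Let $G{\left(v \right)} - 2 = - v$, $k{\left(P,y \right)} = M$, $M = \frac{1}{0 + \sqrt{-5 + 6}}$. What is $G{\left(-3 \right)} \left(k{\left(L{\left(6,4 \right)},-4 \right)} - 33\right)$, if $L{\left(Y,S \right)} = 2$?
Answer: $-160$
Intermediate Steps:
$M = 1$ ($M = \frac{1}{0 + \sqrt{1}} = \frac{1}{0 + 1} = 1^{-1} = 1$)
$k{\left(P,y \right)} = 1$
$G{\left(v \right)} = 2 - v$
$G{\left(-3 \right)} \left(k{\left(L{\left(6,4 \right)},-4 \right)} - 33\right) = \left(2 - -3\right) \left(1 - 33\right) = \left(2 + 3\right) \left(-32\right) = 5 \left(-32\right) = -160$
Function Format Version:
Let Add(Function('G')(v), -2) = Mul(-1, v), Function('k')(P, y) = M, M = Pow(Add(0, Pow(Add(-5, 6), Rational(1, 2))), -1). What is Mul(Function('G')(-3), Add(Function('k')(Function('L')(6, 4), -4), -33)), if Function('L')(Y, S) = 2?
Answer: -160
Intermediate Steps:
M = 1 (M = Pow(Add(0, Pow(1, Rational(1, 2))), -1) = Pow(Add(0, 1), -1) = Pow(1, -1) = 1)
Function('k')(P, y) = 1
Function('G')(v) = Add(2, Mul(-1, v))
Mul(Function('G')(-3), Add(Function('k')(Function('L')(6, 4), -4), -33)) = Mul(Add(2, Mul(-1, -3)), Add(1, -33)) = Mul(Add(2, 3), -32) = Mul(5, -32) = -160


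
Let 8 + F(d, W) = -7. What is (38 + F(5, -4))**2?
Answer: 529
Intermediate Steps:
F(d, W) = -15 (F(d, W) = -8 - 7 = -15)
(38 + F(5, -4))**2 = (38 - 15)**2 = 23**2 = 529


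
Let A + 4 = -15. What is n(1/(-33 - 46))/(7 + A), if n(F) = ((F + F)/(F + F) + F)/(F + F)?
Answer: 13/4 ≈ 3.2500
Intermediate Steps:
A = -19 (A = -4 - 15 = -19)
n(F) = (1 + F)/(2*F) (n(F) = ((2*F)/((2*F)) + F)/((2*F)) = ((2*F)*(1/(2*F)) + F)*(1/(2*F)) = (1 + F)*(1/(2*F)) = (1 + F)/(2*F))
n(1/(-33 - 46))/(7 + A) = ((1 + 1/(-33 - 46))/(2*(1/(-33 - 46))))/(7 - 19) = ((1 + 1/(-79))/(2*(1/(-79))))/(-12) = ((1 - 1/79)/(2*(-1/79)))*(-1/12) = ((½)*(-79)*(78/79))*(-1/12) = -39*(-1/12) = 13/4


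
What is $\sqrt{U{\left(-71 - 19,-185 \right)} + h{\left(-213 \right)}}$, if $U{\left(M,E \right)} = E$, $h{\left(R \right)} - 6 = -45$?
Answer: $4 i \sqrt{14} \approx 14.967 i$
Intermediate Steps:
$h{\left(R \right)} = -39$ ($h{\left(R \right)} = 6 - 45 = -39$)
$\sqrt{U{\left(-71 - 19,-185 \right)} + h{\left(-213 \right)}} = \sqrt{-185 - 39} = \sqrt{-224} = 4 i \sqrt{14}$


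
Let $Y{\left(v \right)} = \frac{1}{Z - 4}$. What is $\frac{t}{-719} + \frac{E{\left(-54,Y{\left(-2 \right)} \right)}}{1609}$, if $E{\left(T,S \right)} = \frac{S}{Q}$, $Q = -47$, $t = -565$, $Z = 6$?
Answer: $\frac{85453271}{108745874} \approx 0.78581$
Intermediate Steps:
$Y{\left(v \right)} = \frac{1}{2}$ ($Y{\left(v \right)} = \frac{1}{6 - 4} = \frac{1}{2}$)
$E{\left(T,S \right)} = - \frac{S}{47}$ ($E{\left(T,S \right)} = \frac{S}{-47} = S \left(- \frac{1}{47}\right) = - \frac{S}{47}$)
$\frac{t}{-719} + \frac{E{\left(-54,Y{\left(-2 \right)} \right)}}{1609} = - \frac{565}{-719} + \frac{\left(- \frac{1}{47}\right) \frac{1}{2}}{1609} = \left(-565\right) \left(- \frac{1}{719}\right) - \frac{1}{151246} = \frac{565}{719} - \frac{1}{151246} = \frac{85453271}{108745874}$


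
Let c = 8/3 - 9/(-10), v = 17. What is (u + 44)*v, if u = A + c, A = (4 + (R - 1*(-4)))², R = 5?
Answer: 110449/30 ≈ 3681.6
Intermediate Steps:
A = 169 (A = (4 + (5 - 1*(-4)))² = (4 + (5 + 4))² = (4 + 9)² = 13² = 169)
c = 107/30 (c = 8*(⅓) - 9*(-⅒) = 8/3 + 9/10 = 107/30 ≈ 3.5667)
u = 5177/30 (u = 169 + 107/30 = 5177/30 ≈ 172.57)
(u + 44)*v = (5177/30 + 44)*17 = (6497/30)*17 = 110449/30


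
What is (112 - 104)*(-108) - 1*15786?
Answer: -16650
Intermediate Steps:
(112 - 104)*(-108) - 1*15786 = 8*(-108) - 15786 = -864 - 15786 = -16650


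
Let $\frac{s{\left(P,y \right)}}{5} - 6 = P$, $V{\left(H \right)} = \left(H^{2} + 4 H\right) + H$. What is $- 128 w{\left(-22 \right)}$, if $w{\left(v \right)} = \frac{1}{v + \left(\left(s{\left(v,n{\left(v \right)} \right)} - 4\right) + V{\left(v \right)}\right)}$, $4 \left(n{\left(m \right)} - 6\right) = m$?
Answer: $- \frac{32}{67} \approx -0.47761$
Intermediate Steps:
$n{\left(m \right)} = 6 + \frac{m}{4}$
$V{\left(H \right)} = H^{2} + 5 H$
$s{\left(P,y \right)} = 30 + 5 P$
$w{\left(v \right)} = \frac{1}{26 + 6 v + v \left(5 + v\right)}$ ($w{\left(v \right)} = \frac{1}{v + \left(\left(\left(30 + 5 v\right) - 4\right) + v \left(5 + v\right)\right)} = \frac{1}{v + \left(\left(26 + 5 v\right) + v \left(5 + v\right)\right)} = \frac{1}{v + \left(26 + 5 v + v \left(5 + v\right)\right)} = \frac{1}{26 + 6 v + v \left(5 + v\right)}$)
$- 128 w{\left(-22 \right)} = - \frac{128}{26 + \left(-22\right)^{2} + 11 \left(-22\right)} = - \frac{128}{26 + 484 - 242} = - \frac{128}{268} = \left(-128\right) \frac{1}{268} = - \frac{32}{67}$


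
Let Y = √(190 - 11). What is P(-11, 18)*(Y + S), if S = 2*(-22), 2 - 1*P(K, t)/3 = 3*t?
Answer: 6864 - 156*√179 ≈ 4776.9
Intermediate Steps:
P(K, t) = 6 - 9*t
S = -44
Y = √179 ≈ 13.379
P(-11, 18)*(Y + S) = (6 - 9*18)*(√179 - 44) = (6 - 162)*(-44 + √179) = -156*(-44 + √179) = 6864 - 156*√179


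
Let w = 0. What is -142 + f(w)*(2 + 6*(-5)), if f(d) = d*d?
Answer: -142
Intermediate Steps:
f(d) = d**2
-142 + f(w)*(2 + 6*(-5)) = -142 + 0**2*(2 + 6*(-5)) = -142 + 0*(2 - 30) = -142 + 0*(-28) = -142 + 0 = -142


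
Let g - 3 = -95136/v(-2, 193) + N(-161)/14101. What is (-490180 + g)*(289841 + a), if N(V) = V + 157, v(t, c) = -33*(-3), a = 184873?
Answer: -612951534769770/2629 ≈ -2.3315e+11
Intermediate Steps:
v(t, c) = 99
N(V) = 157 + V
g = -445775045/465333 (g = 3 + (-95136/99 + (157 - 161)/14101) = 3 + (-95136*1/99 - 4*1/14101) = 3 + (-31712/33 - 4/14101) = 3 - 447171044/465333 = -445775045/465333 ≈ -957.97)
(-490180 + g)*(289841 + a) = (-490180 - 445775045/465333)*(289841 + 184873) = -228542704985/465333*474714 = -612951534769770/2629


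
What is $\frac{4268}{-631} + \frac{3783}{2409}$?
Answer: $- \frac{2631513}{506693} \approx -5.1935$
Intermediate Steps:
$\frac{4268}{-631} + \frac{3783}{2409} = 4268 \left(- \frac{1}{631}\right) + 3783 \cdot \frac{1}{2409} = - \frac{4268}{631} + \frac{1261}{803} = - \frac{2631513}{506693}$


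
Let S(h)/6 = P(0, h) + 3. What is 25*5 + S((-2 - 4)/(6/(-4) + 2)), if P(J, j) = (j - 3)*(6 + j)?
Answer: 683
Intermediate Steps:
P(J, j) = (-3 + j)*(6 + j)
S(h) = -90 + 6*h² + 18*h (S(h) = 6*((-18 + h² + 3*h) + 3) = 6*(-15 + h² + 3*h) = -90 + 6*h² + 18*h)
25*5 + S((-2 - 4)/(6/(-4) + 2)) = 25*5 + (-90 + 6*((-2 - 4)/(6/(-4) + 2))² + 18*((-2 - 4)/(6/(-4) + 2))) = 125 + (-90 + 6*(-6/(6*(-¼) + 2))² + 18*(-6/(6*(-¼) + 2))) = 125 + (-90 + 6*(-6/(-3/2 + 2))² + 18*(-6/(-3/2 + 2))) = 125 + (-90 + 6*(-6/½)² + 18*(-6/½)) = 125 + (-90 + 6*(-6*2)² + 18*(-6*2)) = 125 + (-90 + 6*(-12)² + 18*(-12)) = 125 + (-90 + 6*144 - 216) = 125 + (-90 + 864 - 216) = 125 + 558 = 683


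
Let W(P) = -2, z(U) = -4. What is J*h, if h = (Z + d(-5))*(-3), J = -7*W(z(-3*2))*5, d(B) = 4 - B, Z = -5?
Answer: -840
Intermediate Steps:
J = 70 (J = -7*(-2)*5 = 14*5 = 70)
h = -12 (h = (-5 + (4 - 1*(-5)))*(-3) = (-5 + (4 + 5))*(-3) = (-5 + 9)*(-3) = 4*(-3) = -12)
J*h = 70*(-12) = -840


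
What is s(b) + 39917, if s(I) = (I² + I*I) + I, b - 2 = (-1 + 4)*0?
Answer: 39927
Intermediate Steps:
b = 2 (b = 2 + (-1 + 4)*0 = 2 + 3*0 = 2 + 0 = 2)
s(I) = I + 2*I² (s(I) = (I² + I²) + I = 2*I² + I = I + 2*I²)
s(b) + 39917 = 2*(1 + 2*2) + 39917 = 2*(1 + 4) + 39917 = 2*5 + 39917 = 10 + 39917 = 39927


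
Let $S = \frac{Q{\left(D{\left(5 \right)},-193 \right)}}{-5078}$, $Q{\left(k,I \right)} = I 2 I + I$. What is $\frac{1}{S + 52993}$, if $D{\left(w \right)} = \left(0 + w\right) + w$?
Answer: $\frac{5078}{269024149} \approx 1.8876 \cdot 10^{-5}$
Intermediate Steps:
$D{\left(w \right)} = 2 w$ ($D{\left(w \right)} = w + w = 2 w$)
$Q{\left(k,I \right)} = I + 2 I^{2}$ ($Q{\left(k,I \right)} = 2 I I + I = 2 I^{2} + I = I + 2 I^{2}$)
$S = - \frac{74305}{5078}$ ($S = \frac{\left(-193\right) \left(1 + 2 \left(-193\right)\right)}{-5078} = - 193 \left(1 - 386\right) \left(- \frac{1}{5078}\right) = \left(-193\right) \left(-385\right) \left(- \frac{1}{5078}\right) = 74305 \left(- \frac{1}{5078}\right) = - \frac{74305}{5078} \approx -14.633$)
$\frac{1}{S + 52993} = \frac{1}{- \frac{74305}{5078} + 52993} = \frac{1}{\frac{269024149}{5078}} = \frac{5078}{269024149}$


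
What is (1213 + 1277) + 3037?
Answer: 5527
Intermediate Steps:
(1213 + 1277) + 3037 = 2490 + 3037 = 5527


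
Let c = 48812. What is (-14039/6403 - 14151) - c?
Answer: -403166128/6403 ≈ -62965.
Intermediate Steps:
(-14039/6403 - 14151) - c = (-14039/6403 - 14151) - 1*48812 = (-14039*1/6403 - 14151) - 48812 = (-14039/6403 - 14151) - 48812 = -90622892/6403 - 48812 = -403166128/6403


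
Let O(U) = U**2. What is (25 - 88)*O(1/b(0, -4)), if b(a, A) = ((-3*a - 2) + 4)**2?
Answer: -63/16 ≈ -3.9375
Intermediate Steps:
b(a, A) = (2 - 3*a)**2 (b(a, A) = ((-2 - 3*a) + 4)**2 = (2 - 3*a)**2)
(25 - 88)*O(1/b(0, -4)) = (25 - 88)*(1/((-2 + 3*0)**2))**2 = -63/(-2 + 0)**4 = -63*(1/((-2)**2))**2 = -63*(1/4)**2 = -63*1/16 = -63/16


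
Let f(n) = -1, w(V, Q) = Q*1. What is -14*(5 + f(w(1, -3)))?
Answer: -56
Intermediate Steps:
w(V, Q) = Q
-14*(5 + f(w(1, -3))) = -14*(5 - 1) = -14*4 = -56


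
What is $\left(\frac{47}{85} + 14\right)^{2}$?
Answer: $\frac{1530169}{7225} \approx 211.79$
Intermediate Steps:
$\left(\frac{47}{85} + 14\right)^{2} = \left(\frac{1237}{85}\right)^{2} = \frac{1530169}{7225}$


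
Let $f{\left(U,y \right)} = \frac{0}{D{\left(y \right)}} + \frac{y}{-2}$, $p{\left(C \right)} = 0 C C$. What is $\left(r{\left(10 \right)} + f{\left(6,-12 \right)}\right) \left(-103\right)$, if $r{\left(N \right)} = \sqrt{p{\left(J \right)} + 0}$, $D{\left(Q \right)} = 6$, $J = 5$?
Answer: $-618$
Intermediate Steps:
$p{\left(C \right)} = 0$ ($p{\left(C \right)} = 0 C = 0$)
$r{\left(N \right)} = 0$ ($r{\left(N \right)} = \sqrt{0 + 0} = \sqrt{0} = 0$)
$f{\left(U,y \right)} = - \frac{y}{2}$ ($f{\left(U,y \right)} = \frac{0}{6} + \frac{y}{-2} = 0 \cdot \frac{1}{6} + y \left(- \frac{1}{2}\right) = 0 - \frac{y}{2} = - \frac{y}{2}$)
$\left(r{\left(10 \right)} + f{\left(6,-12 \right)}\right) \left(-103\right) = \left(0 - -6\right) \left(-103\right) = \left(0 + 6\right) \left(-103\right) = 6 \left(-103\right) = -618$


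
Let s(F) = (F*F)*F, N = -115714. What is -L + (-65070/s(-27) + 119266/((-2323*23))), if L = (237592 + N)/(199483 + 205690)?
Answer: 12196803429250/15781383410193 ≈ 0.77286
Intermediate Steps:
s(F) = F³ (s(F) = F²*F = F³)
L = 121878/405173 (L = (237592 - 115714)/(199483 + 205690) = 121878/405173 ≈ 0.30081)
-L + (-65070/s(-27) + 119266/((-2323*23))) = -1*121878/405173 + (-65070/((-27)³) + 119266/((-2323*23))) = -121878/405173 + (-65070/(-19683) + 119266/(-53429)) = -121878/405173 + (-65070*(-1/19683) + 119266*(-1/53429)) = -121878/405173 + (2410/729 - 119266/53429) = -121878/405173 + 41818976/38949741 = 12196803429250/15781383410193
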